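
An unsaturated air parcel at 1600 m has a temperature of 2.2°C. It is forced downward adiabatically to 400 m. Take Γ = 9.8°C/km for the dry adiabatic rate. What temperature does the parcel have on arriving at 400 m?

Dry adiabatic to 400 m: +9.8 × 1.2 km = +11.76°C, so T = 13.96°C.

13.96°C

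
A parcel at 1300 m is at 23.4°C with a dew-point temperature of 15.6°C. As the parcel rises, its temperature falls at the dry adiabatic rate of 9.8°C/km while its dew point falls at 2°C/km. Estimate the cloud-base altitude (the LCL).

T and T_d converge at 9.8 − 2 = 7.8°C per km
Height above start = (23.4 − 15.6) / 7.8 = 1 km
LCL altitude = 1300 m + 1000 m = 2300 m

2300 m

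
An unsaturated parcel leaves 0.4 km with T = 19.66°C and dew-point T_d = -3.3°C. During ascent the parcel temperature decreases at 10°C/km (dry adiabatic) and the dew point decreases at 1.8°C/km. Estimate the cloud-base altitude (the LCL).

T and T_d converge at 10 − 1.8 = 8.2°C per km
Height above start = (19.66 − (-3.3)) / 8.2 = 2.8 km
LCL altitude = 400 m + 2800 m = 3200 m

3.2 km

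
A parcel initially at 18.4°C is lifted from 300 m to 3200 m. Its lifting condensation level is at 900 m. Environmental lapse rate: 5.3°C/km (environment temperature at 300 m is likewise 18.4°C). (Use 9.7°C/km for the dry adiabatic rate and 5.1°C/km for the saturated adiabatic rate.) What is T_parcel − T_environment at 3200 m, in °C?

-2.18°C (parcel cooler than environment)

Parcel:
  300 → 900 m (dry, 9.7°C/km): ΔT = -9.7 × 0.6 = -5.82°C → T = 12.58°C
  900 → 3200 m (saturated, 5.1°C/km): ΔT = -5.1 × 2.3 = -11.73°C → T = 0.85°C
Environment:
  300 → 3200 m (environment, 5.3°C/km): ΔT = -5.3 × 2.9 = -15.37°C → T = 3.03°C
T_parcel − T_env = 0.85 − 3.03 = -2.18°C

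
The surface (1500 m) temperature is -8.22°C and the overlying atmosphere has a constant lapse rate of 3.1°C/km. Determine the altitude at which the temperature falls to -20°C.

Height above start = (-8.22 − (-20)) / 3.1 = 3.8 km
Altitude = 1500 m + 3800 m = 5300 m

5300 m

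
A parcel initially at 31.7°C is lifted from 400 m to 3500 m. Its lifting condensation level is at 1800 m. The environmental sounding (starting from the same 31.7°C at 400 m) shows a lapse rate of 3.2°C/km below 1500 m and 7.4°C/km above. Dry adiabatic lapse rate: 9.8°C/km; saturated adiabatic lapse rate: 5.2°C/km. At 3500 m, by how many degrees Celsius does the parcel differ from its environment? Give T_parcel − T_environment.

Parcel:
  Dry to 1800 m: -9.8 × 1.4 km = -13.72°C, so T = 17.98°C.
  Saturated to 3500 m: -5.2 × 1.7 km = -8.84°C, so T = 9.14°C.
Environment:
  Environment, lower layer to 1500 m: -3.2 × 1.1 km = -3.52°C, so T = 28.18°C.
  Environment, upper layer to 3500 m: -7.4 × 2 km = -14.8°C, so T = 13.38°C.
T_parcel − T_env = 9.14 − 13.38 = -4.24°C

-4.24°C (parcel cooler than environment)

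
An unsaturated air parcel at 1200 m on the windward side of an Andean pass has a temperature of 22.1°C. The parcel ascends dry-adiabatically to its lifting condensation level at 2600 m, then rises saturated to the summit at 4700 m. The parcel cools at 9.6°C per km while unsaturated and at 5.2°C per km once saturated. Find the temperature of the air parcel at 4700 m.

1200–2600 m, dry: Δz = 1.4 km ⇒ ΔT = -13.44°C; T = 8.66°C
2600–4700 m, saturated: Δz = 2.1 km ⇒ ΔT = -10.92°C; T = -2.26°C

-2.26°C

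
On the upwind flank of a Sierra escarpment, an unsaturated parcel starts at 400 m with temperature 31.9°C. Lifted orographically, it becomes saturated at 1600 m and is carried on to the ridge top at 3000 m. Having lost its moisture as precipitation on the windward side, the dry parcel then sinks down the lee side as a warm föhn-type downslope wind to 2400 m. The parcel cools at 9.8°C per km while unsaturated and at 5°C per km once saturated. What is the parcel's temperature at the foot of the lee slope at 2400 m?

19.02°C

Dry to 1600 m: -9.8 × 1.2 km = -11.76°C, so T = 20.14°C.
Saturated to 3000 m: -5 × 1.4 km = -7°C, so T = 13.14°C.
Dry descent to 2400 m: +9.8 × 0.6 km = +5.88°C, so T = 19.02°C.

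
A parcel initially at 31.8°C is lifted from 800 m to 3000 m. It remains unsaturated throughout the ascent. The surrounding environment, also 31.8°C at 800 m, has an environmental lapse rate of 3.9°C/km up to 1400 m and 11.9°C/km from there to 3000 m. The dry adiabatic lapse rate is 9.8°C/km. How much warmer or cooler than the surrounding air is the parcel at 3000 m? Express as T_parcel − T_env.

-0.18°C (parcel cooler than environment)

Parcel:
  From 800 m to 3000 m (dry): cools by 9.8 × 2.2 = 21.56°C, giving 10.24°C.
Environment:
  From 800 m to 1400 m (environment, lower layer): cools by 3.9 × 0.6 = 2.34°C, giving 29.46°C.
  From 1400 m to 3000 m (environment, upper layer): cools by 11.9 × 1.6 = 19.04°C, giving 10.42°C.
T_parcel − T_env = 10.24 − 10.42 = -0.18°C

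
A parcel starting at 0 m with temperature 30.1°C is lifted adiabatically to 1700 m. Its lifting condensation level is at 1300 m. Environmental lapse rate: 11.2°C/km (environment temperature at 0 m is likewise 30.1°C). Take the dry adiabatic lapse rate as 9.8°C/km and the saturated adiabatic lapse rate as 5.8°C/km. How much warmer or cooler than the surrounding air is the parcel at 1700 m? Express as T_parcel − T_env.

+3.98°C (parcel warmer than environment)

Parcel:
  0 → 1300 m (dry, 9.8°C/km): ΔT = -9.8 × 1.3 = -12.74°C → T = 17.36°C
  1300 → 1700 m (saturated, 5.8°C/km): ΔT = -5.8 × 0.4 = -2.32°C → T = 15.04°C
Environment:
  0 → 1700 m (environment, 11.2°C/km): ΔT = -11.2 × 1.7 = -19.04°C → T = 11.06°C
T_parcel − T_env = 15.04 − 11.06 = +3.98°C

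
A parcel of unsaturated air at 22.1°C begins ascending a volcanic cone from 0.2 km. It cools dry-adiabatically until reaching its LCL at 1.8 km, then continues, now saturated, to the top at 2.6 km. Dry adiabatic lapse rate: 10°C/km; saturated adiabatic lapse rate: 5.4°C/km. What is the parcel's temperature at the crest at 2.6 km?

200–1800 m, dry: Δz = 1.6 km ⇒ ΔT = -16°C; T = 6.1°C
1800–2600 m, saturated: Δz = 0.8 km ⇒ ΔT = -4.32°C; T = 1.78°C

1.78°C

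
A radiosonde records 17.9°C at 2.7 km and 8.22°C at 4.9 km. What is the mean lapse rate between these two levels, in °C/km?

Γ = −ΔT/Δz = (17.9 − 8.22) / (4900 − 2700) m
  = 9.68°C / 2.2 km = 4.4°C/km

4.4°C/km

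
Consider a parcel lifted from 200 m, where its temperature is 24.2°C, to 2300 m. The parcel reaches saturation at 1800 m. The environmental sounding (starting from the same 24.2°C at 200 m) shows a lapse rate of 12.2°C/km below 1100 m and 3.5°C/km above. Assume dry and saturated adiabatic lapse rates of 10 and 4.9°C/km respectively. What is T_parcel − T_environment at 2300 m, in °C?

Parcel:
  From 200 m to 1800 m (dry): cools by 10 × 1.6 = 16°C, giving 8.2°C.
  From 1800 m to 2300 m (saturated): cools by 4.9 × 0.5 = 2.45°C, giving 5.75°C.
Environment:
  From 200 m to 1100 m (environment, lower layer): cools by 12.2 × 0.9 = 10.98°C, giving 13.22°C.
  From 1100 m to 2300 m (environment, upper layer): cools by 3.5 × 1.2 = 4.2°C, giving 9.02°C.
T_parcel − T_env = 5.75 − 9.02 = -3.27°C

-3.27°C (parcel cooler than environment)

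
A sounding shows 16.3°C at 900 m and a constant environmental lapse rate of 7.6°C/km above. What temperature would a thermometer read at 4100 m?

-8.02°C

900 → 4100 m (environmental, 7.6°C/km): ΔT = -7.6 × 3.2 = -24.32°C → T = -8.02°C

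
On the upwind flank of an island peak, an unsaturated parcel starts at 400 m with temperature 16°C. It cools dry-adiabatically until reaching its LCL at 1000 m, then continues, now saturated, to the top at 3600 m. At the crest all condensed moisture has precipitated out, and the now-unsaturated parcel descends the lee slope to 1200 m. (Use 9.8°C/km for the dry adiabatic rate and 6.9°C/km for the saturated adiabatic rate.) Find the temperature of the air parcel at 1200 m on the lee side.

400–1000 m, dry: Δz = 0.6 km ⇒ ΔT = -5.88°C; T = 10.12°C
1000–3600 m, saturated: Δz = 2.6 km ⇒ ΔT = -17.94°C; T = -7.82°C
3600–1200 m, dry descent: Δz = 2.4 km ⇒ ΔT = +23.52°C; T = 15.7°C

15.7°C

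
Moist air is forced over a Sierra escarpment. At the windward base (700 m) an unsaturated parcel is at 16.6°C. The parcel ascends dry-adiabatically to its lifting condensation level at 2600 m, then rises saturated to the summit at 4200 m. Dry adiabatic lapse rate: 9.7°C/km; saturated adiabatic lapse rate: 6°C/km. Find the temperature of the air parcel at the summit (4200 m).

Dry to 2600 m: -9.7 × 1.9 km = -18.43°C, so T = -1.83°C.
Saturated to 4200 m: -6 × 1.6 km = -9.6°C, so T = -11.43°C.

-11.43°C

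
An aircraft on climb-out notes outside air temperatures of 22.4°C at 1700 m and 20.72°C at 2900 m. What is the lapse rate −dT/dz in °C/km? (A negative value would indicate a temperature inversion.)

1.4°C/km

Γ = −ΔT/Δz = (22.4 − 20.72) / (2900 − 1700) m
  = 1.68°C / 1.2 km = 1.4°C/km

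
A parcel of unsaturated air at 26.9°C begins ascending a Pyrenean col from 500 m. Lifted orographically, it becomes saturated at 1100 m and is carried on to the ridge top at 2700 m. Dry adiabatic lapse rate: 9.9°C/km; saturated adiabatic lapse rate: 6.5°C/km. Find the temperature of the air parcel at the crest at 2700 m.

From 500 m to 1100 m (dry): cools by 9.9 × 0.6 = 5.94°C, giving 20.96°C.
From 1100 m to 2700 m (saturated): cools by 6.5 × 1.6 = 10.4°C, giving 10.56°C.

10.56°C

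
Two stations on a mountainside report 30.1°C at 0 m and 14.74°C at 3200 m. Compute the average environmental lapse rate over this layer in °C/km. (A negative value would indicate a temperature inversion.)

4.8°C/km

Γ = −ΔT/Δz = (30.1 − 14.74) / (3200 − 0) m
  = 15.36°C / 3.2 km = 4.8°C/km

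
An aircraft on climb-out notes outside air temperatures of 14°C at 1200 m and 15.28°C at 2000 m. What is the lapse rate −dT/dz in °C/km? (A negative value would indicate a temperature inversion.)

-1.6°C/km

Γ = −ΔT/Δz = (14 − 15.28) / (2000 − 1200) m
  = -1.28°C / 0.8 km = -1.6°C/km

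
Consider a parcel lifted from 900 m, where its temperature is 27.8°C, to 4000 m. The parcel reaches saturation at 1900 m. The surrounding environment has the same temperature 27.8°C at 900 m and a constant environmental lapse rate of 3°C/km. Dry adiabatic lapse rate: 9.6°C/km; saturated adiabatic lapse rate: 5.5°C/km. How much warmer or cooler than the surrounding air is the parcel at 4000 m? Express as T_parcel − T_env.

Parcel:
  Dry to 1900 m: -9.6 × 1 km = -9.6°C, so T = 18.2°C.
  Saturated to 4000 m: -5.5 × 2.1 km = -11.55°C, so T = 6.65°C.
Environment:
  Environment to 4000 m: -3 × 3.1 km = -9.3°C, so T = 18.5°C.
T_parcel − T_env = 6.65 − 18.5 = -11.85°C

-11.85°C (parcel cooler than environment)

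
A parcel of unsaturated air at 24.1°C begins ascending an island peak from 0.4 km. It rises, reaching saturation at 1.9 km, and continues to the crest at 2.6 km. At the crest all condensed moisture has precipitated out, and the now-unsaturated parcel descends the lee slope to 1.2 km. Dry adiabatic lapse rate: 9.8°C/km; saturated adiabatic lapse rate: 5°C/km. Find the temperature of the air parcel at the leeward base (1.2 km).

400–1900 m, dry: Δz = 1.5 km ⇒ ΔT = -14.7°C; T = 9.4°C
1900–2600 m, saturated: Δz = 0.7 km ⇒ ΔT = -3.5°C; T = 5.9°C
2600–1200 m, dry descent: Δz = 1.4 km ⇒ ΔT = +13.72°C; T = 19.62°C

19.62°C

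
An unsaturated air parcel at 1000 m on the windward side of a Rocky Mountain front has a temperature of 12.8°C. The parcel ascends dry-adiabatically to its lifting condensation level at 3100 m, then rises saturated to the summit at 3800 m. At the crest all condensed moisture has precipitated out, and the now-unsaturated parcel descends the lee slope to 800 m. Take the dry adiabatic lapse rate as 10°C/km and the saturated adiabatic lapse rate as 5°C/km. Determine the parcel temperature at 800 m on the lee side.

18.3°C

1000 → 3100 m (dry, 10°C/km): ΔT = -10 × 2.1 = -21°C → T = -8.2°C
3100 → 3800 m (saturated, 5°C/km): ΔT = -5 × 0.7 = -3.5°C → T = -11.7°C
3800 → 800 m (dry descent, 10°C/km): ΔT = +10 × 3 = +30°C → T = 18.3°C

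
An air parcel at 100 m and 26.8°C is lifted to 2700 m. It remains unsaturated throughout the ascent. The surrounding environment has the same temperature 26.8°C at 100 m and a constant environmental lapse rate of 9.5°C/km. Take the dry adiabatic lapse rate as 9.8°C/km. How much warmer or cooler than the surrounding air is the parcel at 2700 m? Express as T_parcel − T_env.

-0.78°C (parcel cooler than environment)

Parcel:
  From 100 m to 2700 m (dry): cools by 9.8 × 2.6 = 25.48°C, giving 1.32°C.
Environment:
  From 100 m to 2700 m (environment): cools by 9.5 × 2.6 = 24.7°C, giving 2.1°C.
T_parcel − T_env = 1.32 − 2.1 = -0.78°C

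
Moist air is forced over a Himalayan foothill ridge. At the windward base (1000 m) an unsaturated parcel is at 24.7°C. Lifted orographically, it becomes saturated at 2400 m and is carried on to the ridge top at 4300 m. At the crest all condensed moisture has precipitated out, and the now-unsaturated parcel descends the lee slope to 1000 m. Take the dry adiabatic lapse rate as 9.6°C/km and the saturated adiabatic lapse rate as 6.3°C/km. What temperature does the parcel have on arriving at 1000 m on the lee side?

1000 → 2400 m (dry, 9.6°C/km): ΔT = -9.6 × 1.4 = -13.44°C → T = 11.26°C
2400 → 4300 m (saturated, 6.3°C/km): ΔT = -6.3 × 1.9 = -11.97°C → T = -0.71°C
4300 → 1000 m (dry descent, 9.6°C/km): ΔT = +9.6 × 3.3 = +31.68°C → T = 30.97°C

30.97°C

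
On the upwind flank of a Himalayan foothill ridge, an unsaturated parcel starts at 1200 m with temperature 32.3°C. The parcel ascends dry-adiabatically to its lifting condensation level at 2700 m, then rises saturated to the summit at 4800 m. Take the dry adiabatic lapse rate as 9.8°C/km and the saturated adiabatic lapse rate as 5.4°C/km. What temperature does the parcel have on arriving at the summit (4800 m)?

6.26°C

1200–2700 m, dry: Δz = 1.5 km ⇒ ΔT = -14.7°C; T = 17.6°C
2700–4800 m, saturated: Δz = 2.1 km ⇒ ΔT = -11.34°C; T = 6.26°C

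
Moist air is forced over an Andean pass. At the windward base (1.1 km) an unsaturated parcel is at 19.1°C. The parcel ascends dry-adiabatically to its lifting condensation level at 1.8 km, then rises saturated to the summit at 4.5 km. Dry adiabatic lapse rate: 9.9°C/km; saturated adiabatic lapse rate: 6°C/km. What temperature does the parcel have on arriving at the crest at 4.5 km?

-4.03°C

Dry to 1800 m: -9.9 × 0.7 km = -6.93°C, so T = 12.17°C.
Saturated to 4500 m: -6 × 2.7 km = -16.2°C, so T = -4.03°C.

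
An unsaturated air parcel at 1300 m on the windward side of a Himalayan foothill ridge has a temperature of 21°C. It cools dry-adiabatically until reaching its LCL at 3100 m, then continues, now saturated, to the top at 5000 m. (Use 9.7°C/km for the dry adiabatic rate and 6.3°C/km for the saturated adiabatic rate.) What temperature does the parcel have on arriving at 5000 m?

1300 → 3100 m (dry, 9.7°C/km): ΔT = -9.7 × 1.8 = -17.46°C → T = 3.54°C
3100 → 5000 m (saturated, 6.3°C/km): ΔT = -6.3 × 1.9 = -11.97°C → T = -8.43°C

-8.43°C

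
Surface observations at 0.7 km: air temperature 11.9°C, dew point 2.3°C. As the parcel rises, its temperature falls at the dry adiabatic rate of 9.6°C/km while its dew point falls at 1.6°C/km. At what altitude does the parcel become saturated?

1.9 km

T and T_d converge at 9.6 − 1.6 = 8°C per km
Height above start = (11.9 − 2.3) / 8 = 1.2 km
LCL altitude = 700 m + 1200 m = 1900 m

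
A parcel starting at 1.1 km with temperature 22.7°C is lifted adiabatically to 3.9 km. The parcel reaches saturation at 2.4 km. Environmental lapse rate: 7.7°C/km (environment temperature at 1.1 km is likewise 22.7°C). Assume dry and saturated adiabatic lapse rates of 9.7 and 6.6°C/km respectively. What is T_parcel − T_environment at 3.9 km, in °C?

Parcel:
  From 1100 m to 2400 m (dry): cools by 9.7 × 1.3 = 12.61°C, giving 10.09°C.
  From 2400 m to 3900 m (saturated): cools by 6.6 × 1.5 = 9.9°C, giving 0.19°C.
Environment:
  From 1100 m to 3900 m (environment): cools by 7.7 × 2.8 = 21.56°C, giving 1.14°C.
T_parcel − T_env = 0.19 − 1.14 = -0.95°C

-0.95°C (parcel cooler than environment)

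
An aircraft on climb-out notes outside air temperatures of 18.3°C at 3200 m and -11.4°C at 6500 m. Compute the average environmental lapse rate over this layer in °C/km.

Γ = −ΔT/Δz = (18.3 − (-11.4)) / (6500 − 3200) m
  = 29.7°C / 3.3 km = 9°C/km

9°C/km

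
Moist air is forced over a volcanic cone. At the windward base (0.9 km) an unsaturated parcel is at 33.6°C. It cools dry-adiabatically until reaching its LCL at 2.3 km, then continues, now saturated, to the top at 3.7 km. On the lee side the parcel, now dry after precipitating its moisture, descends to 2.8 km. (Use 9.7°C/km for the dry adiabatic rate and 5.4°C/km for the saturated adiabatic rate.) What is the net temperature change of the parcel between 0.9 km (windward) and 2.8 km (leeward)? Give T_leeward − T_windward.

-12.41°C

900–2300 m, dry: Δz = 1.4 km ⇒ ΔT = -13.58°C; T = 20.02°C
2300–3700 m, saturated: Δz = 1.4 km ⇒ ΔT = -7.56°C; T = 12.46°C
3700–2800 m, dry descent: Δz = 0.9 km ⇒ ΔT = +8.73°C; T = 21.19°C
Net change vs windward start: 21.19 − 33.6 = -12.41°C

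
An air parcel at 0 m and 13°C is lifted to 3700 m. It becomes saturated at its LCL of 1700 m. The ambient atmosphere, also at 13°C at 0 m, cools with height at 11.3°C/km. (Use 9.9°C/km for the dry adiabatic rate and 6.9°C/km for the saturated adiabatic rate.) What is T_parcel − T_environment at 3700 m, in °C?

+11.18°C (parcel warmer than environment)

Parcel:
  0–1700 m, dry: Δz = 1.7 km ⇒ ΔT = -16.83°C; T = -3.83°C
  1700–3700 m, saturated: Δz = 2 km ⇒ ΔT = -13.8°C; T = -17.63°C
Environment:
  0–3700 m, environment: Δz = 3.7 km ⇒ ΔT = -41.81°C; T = -28.81°C
T_parcel − T_env = -17.63 − (-28.81) = +11.18°C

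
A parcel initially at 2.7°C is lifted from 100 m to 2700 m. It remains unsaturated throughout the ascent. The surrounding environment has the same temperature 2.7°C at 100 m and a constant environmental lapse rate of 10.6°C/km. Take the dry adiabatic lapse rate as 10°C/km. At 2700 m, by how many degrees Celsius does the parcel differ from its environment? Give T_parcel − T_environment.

+1.56°C (parcel warmer than environment)

Parcel:
  From 100 m to 2700 m (dry): cools by 10 × 2.6 = 26°C, giving -23.3°C.
Environment:
  From 100 m to 2700 m (environment): cools by 10.6 × 2.6 = 27.56°C, giving -24.86°C.
T_parcel − T_env = -23.3 − (-24.86) = +1.56°C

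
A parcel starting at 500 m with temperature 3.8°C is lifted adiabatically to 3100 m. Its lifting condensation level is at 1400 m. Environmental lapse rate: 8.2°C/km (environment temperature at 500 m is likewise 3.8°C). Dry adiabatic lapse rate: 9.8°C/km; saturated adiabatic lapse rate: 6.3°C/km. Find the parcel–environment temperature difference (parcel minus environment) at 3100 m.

Parcel:
  500 → 1400 m (dry, 9.8°C/km): ΔT = -9.8 × 0.9 = -8.82°C → T = -5.02°C
  1400 → 3100 m (saturated, 6.3°C/km): ΔT = -6.3 × 1.7 = -10.71°C → T = -15.73°C
Environment:
  500 → 3100 m (environment, 8.2°C/km): ΔT = -8.2 × 2.6 = -21.32°C → T = -17.52°C
T_parcel − T_env = -15.73 − (-17.52) = +1.79°C

+1.79°C (parcel warmer than environment)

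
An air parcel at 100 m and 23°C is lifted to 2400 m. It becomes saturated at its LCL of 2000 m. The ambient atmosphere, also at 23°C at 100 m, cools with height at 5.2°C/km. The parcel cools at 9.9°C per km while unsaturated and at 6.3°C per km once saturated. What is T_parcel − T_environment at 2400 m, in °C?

Parcel:
  Dry to 2000 m: -9.9 × 1.9 km = -18.81°C, so T = 4.19°C.
  Saturated to 2400 m: -6.3 × 0.4 km = -2.52°C, so T = 1.67°C.
Environment:
  Environment to 2400 m: -5.2 × 2.3 km = -11.96°C, so T = 11.04°C.
T_parcel − T_env = 1.67 − 11.04 = -9.37°C

-9.37°C (parcel cooler than environment)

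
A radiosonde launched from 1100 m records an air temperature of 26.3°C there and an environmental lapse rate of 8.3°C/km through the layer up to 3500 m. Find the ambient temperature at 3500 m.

6.38°C

1100–3500 m, environmental: Δz = 2.4 km ⇒ ΔT = -19.92°C; T = 6.38°C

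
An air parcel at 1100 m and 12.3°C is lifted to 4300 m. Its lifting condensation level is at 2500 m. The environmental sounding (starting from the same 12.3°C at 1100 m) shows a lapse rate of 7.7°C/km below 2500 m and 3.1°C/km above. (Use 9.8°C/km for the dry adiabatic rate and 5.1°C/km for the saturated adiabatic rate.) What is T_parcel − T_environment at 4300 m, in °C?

-6.54°C (parcel cooler than environment)

Parcel:
  1100 → 2500 m (dry, 9.8°C/km): ΔT = -9.8 × 1.4 = -13.72°C → T = -1.42°C
  2500 → 4300 m (saturated, 5.1°C/km): ΔT = -5.1 × 1.8 = -9.18°C → T = -10.6°C
Environment:
  1100 → 2500 m (environment, lower layer, 7.7°C/km): ΔT = -7.7 × 1.4 = -10.78°C → T = 1.52°C
  2500 → 4300 m (environment, upper layer, 3.1°C/km): ΔT = -3.1 × 1.8 = -5.58°C → T = -4.06°C
T_parcel − T_env = -10.6 − (-4.06) = -6.54°C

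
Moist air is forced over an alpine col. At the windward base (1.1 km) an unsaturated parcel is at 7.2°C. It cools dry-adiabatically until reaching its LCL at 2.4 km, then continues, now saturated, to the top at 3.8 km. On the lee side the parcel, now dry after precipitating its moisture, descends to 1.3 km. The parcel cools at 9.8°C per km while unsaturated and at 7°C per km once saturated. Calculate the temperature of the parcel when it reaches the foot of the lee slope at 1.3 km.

From 1100 m to 2400 m (dry): cools by 9.8 × 1.3 = 12.74°C, giving -5.54°C.
From 2400 m to 3800 m (saturated): cools by 7 × 1.4 = 9.8°C, giving -15.34°C.
From 3800 m to 1300 m (dry descent): warms by 9.8 × 2.5 = 24.5°C, giving 9.16°C.

9.16°C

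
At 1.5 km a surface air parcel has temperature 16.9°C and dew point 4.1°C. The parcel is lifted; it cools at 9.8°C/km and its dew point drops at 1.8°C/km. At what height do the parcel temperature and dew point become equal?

3.1 km

T and T_d converge at 9.8 − 1.8 = 8°C per km
Height above start = (16.9 − 4.1) / 8 = 1.6 km
LCL altitude = 1500 m + 1600 m = 3100 m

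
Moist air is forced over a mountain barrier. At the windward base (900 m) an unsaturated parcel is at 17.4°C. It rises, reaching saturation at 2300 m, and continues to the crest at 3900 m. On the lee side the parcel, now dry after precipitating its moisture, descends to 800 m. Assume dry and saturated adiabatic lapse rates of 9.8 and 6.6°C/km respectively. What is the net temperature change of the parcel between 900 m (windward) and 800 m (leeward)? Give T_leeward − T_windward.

900–2300 m, dry: Δz = 1.4 km ⇒ ΔT = -13.72°C; T = 3.68°C
2300–3900 m, saturated: Δz = 1.6 km ⇒ ΔT = -10.56°C; T = -6.88°C
3900–800 m, dry descent: Δz = 3.1 km ⇒ ΔT = +30.38°C; T = 23.5°C
Net change vs windward start: 23.5 − 17.4 = +6.1°C

+6.1°C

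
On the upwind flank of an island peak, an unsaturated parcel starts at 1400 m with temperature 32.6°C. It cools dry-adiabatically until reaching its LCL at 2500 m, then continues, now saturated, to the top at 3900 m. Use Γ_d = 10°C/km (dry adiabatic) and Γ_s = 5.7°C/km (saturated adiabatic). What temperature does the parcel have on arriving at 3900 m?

13.62°C

From 1400 m to 2500 m (dry): cools by 10 × 1.1 = 11°C, giving 21.6°C.
From 2500 m to 3900 m (saturated): cools by 5.7 × 1.4 = 7.98°C, giving 13.62°C.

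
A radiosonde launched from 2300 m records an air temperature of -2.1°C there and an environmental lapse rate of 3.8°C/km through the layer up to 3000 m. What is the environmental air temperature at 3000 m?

2300–3000 m, environmental: Δz = 0.7 km ⇒ ΔT = -2.66°C; T = -4.76°C

-4.76°C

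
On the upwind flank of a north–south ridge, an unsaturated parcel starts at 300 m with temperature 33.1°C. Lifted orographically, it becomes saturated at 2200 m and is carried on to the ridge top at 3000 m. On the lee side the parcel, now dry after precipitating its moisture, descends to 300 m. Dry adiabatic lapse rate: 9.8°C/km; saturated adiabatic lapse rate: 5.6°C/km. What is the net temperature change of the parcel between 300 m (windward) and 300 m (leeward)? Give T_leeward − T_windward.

+3.36°C

300–2200 m, dry: Δz = 1.9 km ⇒ ΔT = -18.62°C; T = 14.48°C
2200–3000 m, saturated: Δz = 0.8 km ⇒ ΔT = -4.48°C; T = 10°C
3000–300 m, dry descent: Δz = 2.7 km ⇒ ΔT = +26.46°C; T = 36.46°C
Net change vs windward start: 36.46 − 33.1 = +3.36°C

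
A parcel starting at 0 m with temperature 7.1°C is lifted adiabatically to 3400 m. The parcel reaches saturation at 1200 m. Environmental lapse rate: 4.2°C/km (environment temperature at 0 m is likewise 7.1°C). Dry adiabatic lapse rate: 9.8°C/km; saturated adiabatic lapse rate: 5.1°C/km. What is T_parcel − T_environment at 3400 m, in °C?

-8.7°C (parcel cooler than environment)

Parcel:
  Dry to 1200 m: -9.8 × 1.2 km = -11.76°C, so T = -4.66°C.
  Saturated to 3400 m: -5.1 × 2.2 km = -11.22°C, so T = -15.88°C.
Environment:
  Environment to 3400 m: -4.2 × 3.4 km = -14.28°C, so T = -7.18°C.
T_parcel − T_env = -15.88 − (-7.18) = -8.7°C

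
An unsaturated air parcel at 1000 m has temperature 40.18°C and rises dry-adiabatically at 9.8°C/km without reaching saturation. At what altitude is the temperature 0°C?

Height above start = (40.18 − 0) / 9.8 = 4.1 km
Altitude = 1000 m + 4100 m = 5100 m

5100 m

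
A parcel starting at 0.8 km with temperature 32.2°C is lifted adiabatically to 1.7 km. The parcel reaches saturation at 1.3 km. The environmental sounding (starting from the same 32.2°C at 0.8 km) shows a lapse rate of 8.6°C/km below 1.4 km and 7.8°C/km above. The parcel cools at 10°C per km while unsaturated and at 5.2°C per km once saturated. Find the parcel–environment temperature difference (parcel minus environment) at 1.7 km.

+0.42°C (parcel warmer than environment)

Parcel:
  Dry to 1300 m: -10 × 0.5 km = -5°C, so T = 27.2°C.
  Saturated to 1700 m: -5.2 × 0.4 km = -2.08°C, so T = 25.12°C.
Environment:
  Environment, lower layer to 1400 m: -8.6 × 0.6 km = -5.16°C, so T = 27.04°C.
  Environment, upper layer to 1700 m: -7.8 × 0.3 km = -2.34°C, so T = 24.7°C.
T_parcel − T_env = 25.12 − 24.7 = +0.42°C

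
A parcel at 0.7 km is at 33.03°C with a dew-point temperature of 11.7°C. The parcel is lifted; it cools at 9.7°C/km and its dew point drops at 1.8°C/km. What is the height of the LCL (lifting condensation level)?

T and T_d converge at 9.7 − 1.8 = 7.9°C per km
Height above start = (33.03 − 11.7) / 7.9 = 2.7 km
LCL altitude = 700 m + 2700 m = 3400 m

3.4 km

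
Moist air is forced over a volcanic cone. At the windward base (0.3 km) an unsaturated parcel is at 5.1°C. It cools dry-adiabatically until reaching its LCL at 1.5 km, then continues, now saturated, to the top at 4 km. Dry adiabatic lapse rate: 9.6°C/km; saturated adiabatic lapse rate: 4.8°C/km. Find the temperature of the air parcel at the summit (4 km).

-18.42°C

300 → 1500 m (dry, 9.6°C/km): ΔT = -9.6 × 1.2 = -11.52°C → T = -6.42°C
1500 → 4000 m (saturated, 4.8°C/km): ΔT = -4.8 × 2.5 = -12°C → T = -18.42°C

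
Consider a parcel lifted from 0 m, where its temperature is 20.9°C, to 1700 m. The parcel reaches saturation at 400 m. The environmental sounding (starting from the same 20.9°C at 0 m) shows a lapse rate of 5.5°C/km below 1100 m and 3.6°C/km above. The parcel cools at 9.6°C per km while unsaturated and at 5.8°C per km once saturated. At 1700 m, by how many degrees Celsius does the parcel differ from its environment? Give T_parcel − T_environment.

-3.17°C (parcel cooler than environment)

Parcel:
  0 → 400 m (dry, 9.6°C/km): ΔT = -9.6 × 0.4 = -3.84°C → T = 17.06°C
  400 → 1700 m (saturated, 5.8°C/km): ΔT = -5.8 × 1.3 = -7.54°C → T = 9.52°C
Environment:
  0 → 1100 m (environment, lower layer, 5.5°C/km): ΔT = -5.5 × 1.1 = -6.05°C → T = 14.85°C
  1100 → 1700 m (environment, upper layer, 3.6°C/km): ΔT = -3.6 × 0.6 = -2.16°C → T = 12.69°C
T_parcel − T_env = 9.52 − 12.69 = -3.17°C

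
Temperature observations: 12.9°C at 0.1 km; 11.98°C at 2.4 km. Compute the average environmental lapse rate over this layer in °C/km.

0.4°C/km

Γ = −ΔT/Δz = (12.9 − 11.98) / (2400 − 100) m
  = 0.92°C / 2.3 km = 0.4°C/km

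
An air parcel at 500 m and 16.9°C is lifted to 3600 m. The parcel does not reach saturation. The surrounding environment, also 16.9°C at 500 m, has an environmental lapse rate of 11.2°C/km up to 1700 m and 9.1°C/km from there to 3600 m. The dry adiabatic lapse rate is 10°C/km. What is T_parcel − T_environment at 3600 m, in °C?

Parcel:
  From 500 m to 3600 m (dry): cools by 10 × 3.1 = 31°C, giving -14.1°C.
Environment:
  From 500 m to 1700 m (environment, lower layer): cools by 11.2 × 1.2 = 13.44°C, giving 3.46°C.
  From 1700 m to 3600 m (environment, upper layer): cools by 9.1 × 1.9 = 17.29°C, giving -13.83°C.
T_parcel − T_env = -14.1 − (-13.83) = -0.27°C

-0.27°C (parcel cooler than environment)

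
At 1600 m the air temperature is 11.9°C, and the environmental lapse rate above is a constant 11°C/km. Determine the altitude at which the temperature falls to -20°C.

Height above start = (11.9 − (-20)) / 11 = 2.9 km
Altitude = 1600 m + 2900 m = 4500 m

4500 m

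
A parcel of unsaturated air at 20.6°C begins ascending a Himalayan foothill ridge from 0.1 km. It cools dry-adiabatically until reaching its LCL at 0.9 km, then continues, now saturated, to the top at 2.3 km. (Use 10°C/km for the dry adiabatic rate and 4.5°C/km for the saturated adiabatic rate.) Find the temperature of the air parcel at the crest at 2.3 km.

6.3°C

100–900 m, dry: Δz = 0.8 km ⇒ ΔT = -8°C; T = 12.6°C
900–2300 m, saturated: Δz = 1.4 km ⇒ ΔT = -6.3°C; T = 6.3°C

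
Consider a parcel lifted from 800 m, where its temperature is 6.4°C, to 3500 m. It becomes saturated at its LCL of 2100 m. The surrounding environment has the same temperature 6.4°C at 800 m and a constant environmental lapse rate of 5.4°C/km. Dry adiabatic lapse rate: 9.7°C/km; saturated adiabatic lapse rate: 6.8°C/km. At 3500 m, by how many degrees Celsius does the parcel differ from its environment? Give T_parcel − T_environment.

Parcel:
  800 → 2100 m (dry, 9.7°C/km): ΔT = -9.7 × 1.3 = -12.61°C → T = -6.21°C
  2100 → 3500 m (saturated, 6.8°C/km): ΔT = -6.8 × 1.4 = -9.52°C → T = -15.73°C
Environment:
  800 → 3500 m (environment, 5.4°C/km): ΔT = -5.4 × 2.7 = -14.58°C → T = -8.18°C
T_parcel − T_env = -15.73 − (-8.18) = -7.55°C

-7.55°C (parcel cooler than environment)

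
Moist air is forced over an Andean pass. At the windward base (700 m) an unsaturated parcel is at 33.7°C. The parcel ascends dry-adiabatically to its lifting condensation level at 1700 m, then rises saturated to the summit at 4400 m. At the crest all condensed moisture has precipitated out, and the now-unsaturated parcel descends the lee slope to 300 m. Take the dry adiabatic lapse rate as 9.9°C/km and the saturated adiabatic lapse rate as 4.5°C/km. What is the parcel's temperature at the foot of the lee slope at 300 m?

52.24°C

From 700 m to 1700 m (dry): cools by 9.9 × 1 = 9.9°C, giving 23.8°C.
From 1700 m to 4400 m (saturated): cools by 4.5 × 2.7 = 12.15°C, giving 11.65°C.
From 4400 m to 300 m (dry descent): warms by 9.9 × 4.1 = 40.59°C, giving 52.24°C.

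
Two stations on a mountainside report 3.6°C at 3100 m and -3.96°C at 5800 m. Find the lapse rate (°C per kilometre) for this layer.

2.8°C/km

Γ = −ΔT/Δz = (3.6 − (-3.96)) / (5800 − 3100) m
  = 7.56°C / 2.7 km = 2.8°C/km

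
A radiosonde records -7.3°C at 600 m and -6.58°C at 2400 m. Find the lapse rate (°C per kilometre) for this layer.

-0.4°C/km

Γ = −ΔT/Δz = (-7.3 − (-6.58)) / (2400 − 600) m
  = -0.72°C / 1.8 km = -0.4°C/km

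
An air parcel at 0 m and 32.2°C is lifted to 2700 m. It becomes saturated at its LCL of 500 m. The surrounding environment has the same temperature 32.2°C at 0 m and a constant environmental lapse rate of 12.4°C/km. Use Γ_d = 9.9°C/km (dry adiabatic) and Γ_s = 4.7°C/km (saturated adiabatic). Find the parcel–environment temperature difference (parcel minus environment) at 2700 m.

+18.19°C (parcel warmer than environment)

Parcel:
  From 0 m to 500 m (dry): cools by 9.9 × 0.5 = 4.95°C, giving 27.25°C.
  From 500 m to 2700 m (saturated): cools by 4.7 × 2.2 = 10.34°C, giving 16.91°C.
Environment:
  From 0 m to 2700 m (environment): cools by 12.4 × 2.7 = 33.48°C, giving -1.28°C.
T_parcel − T_env = 16.91 − (-1.28) = +18.19°C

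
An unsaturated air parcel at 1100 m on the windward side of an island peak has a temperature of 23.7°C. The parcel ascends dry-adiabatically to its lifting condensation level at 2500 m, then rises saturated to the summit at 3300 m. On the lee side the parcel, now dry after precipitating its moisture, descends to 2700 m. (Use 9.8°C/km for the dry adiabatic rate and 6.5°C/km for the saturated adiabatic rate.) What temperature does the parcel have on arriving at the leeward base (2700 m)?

1100–2500 m, dry: Δz = 1.4 km ⇒ ΔT = -13.72°C; T = 9.98°C
2500–3300 m, saturated: Δz = 0.8 km ⇒ ΔT = -5.2°C; T = 4.78°C
3300–2700 m, dry descent: Δz = 0.6 km ⇒ ΔT = +5.88°C; T = 10.66°C

10.66°C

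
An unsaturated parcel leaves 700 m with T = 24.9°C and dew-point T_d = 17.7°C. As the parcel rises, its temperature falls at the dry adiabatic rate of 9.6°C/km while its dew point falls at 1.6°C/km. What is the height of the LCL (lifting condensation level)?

T and T_d converge at 9.6 − 1.6 = 8°C per km
Height above start = (24.9 − 17.7) / 8 = 0.9 km
LCL altitude = 700 m + 900 m = 1600 m

1600 m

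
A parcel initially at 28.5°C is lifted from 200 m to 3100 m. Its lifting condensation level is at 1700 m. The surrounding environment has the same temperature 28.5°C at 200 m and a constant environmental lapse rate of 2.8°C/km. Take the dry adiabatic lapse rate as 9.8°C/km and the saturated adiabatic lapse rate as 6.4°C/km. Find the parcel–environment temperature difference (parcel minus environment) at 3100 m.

Parcel:
  200–1700 m, dry: Δz = 1.5 km ⇒ ΔT = -14.7°C; T = 13.8°C
  1700–3100 m, saturated: Δz = 1.4 km ⇒ ΔT = -8.96°C; T = 4.84°C
Environment:
  200–3100 m, environment: Δz = 2.9 km ⇒ ΔT = -8.12°C; T = 20.38°C
T_parcel − T_env = 4.84 − 20.38 = -15.54°C

-15.54°C (parcel cooler than environment)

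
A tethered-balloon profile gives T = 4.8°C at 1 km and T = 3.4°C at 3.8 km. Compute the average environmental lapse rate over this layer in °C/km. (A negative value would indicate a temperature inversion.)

0.5°C/km

Γ = −ΔT/Δz = (4.8 − 3.4) / (3800 − 1000) m
  = 1.4°C / 2.8 km = 0.5°C/km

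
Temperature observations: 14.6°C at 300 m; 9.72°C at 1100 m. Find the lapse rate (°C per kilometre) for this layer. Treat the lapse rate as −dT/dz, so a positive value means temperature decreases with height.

Γ = −ΔT/Δz = (14.6 − 9.72) / (1100 − 300) m
  = 4.88°C / 0.8 km = 6.1°C/km

6.1°C/km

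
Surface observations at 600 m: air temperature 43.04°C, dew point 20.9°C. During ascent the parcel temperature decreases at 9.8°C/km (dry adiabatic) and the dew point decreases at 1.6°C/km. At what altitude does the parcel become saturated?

T and T_d converge at 9.8 − 1.6 = 8.2°C per km
Height above start = (43.04 − 20.9) / 8.2 = 2.7 km
LCL altitude = 600 m + 2700 m = 3300 m

3300 m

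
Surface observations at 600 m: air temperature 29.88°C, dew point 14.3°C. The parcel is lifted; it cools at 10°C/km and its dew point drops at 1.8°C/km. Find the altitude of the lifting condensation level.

2500 m

T and T_d converge at 10 − 1.8 = 8.2°C per km
Height above start = (29.88 − 14.3) / 8.2 = 1.9 km
LCL altitude = 600 m + 1900 m = 2500 m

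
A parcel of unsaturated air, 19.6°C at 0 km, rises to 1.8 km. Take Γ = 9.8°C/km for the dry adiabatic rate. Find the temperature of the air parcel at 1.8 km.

1.96°C

Dry adiabatic to 1800 m: -9.8 × 1.8 km = -17.64°C, so T = 1.96°C.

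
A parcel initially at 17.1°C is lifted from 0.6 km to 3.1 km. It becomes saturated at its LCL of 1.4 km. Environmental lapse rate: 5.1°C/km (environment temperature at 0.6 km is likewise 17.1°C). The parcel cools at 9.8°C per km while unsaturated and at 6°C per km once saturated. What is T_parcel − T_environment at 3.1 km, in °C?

Parcel:
  600 → 1400 m (dry, 9.8°C/km): ΔT = -9.8 × 0.8 = -7.84°C → T = 9.26°C
  1400 → 3100 m (saturated, 6°C/km): ΔT = -6 × 1.7 = -10.2°C → T = -0.94°C
Environment:
  600 → 3100 m (environment, 5.1°C/km): ΔT = -5.1 × 2.5 = -12.75°C → T = 4.35°C
T_parcel − T_env = -0.94 − 4.35 = -5.29°C

-5.29°C (parcel cooler than environment)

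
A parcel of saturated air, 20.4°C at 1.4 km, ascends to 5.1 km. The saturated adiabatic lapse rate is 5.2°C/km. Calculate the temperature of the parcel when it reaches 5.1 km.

1.16°C

1400–5100 m, saturated adiabatic: Δz = 3.7 km ⇒ ΔT = -19.24°C; T = 1.16°C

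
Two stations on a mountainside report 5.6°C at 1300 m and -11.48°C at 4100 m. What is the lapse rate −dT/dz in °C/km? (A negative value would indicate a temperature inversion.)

Γ = −ΔT/Δz = (5.6 − (-11.48)) / (4100 − 1300) m
  = 17.08°C / 2.8 km = 6.1°C/km

6.1°C/km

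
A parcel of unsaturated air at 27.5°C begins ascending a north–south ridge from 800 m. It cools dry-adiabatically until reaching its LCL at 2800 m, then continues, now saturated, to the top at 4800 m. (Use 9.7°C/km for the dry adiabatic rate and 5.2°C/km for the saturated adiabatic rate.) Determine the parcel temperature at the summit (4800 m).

-2.3°C

Dry to 2800 m: -9.7 × 2 km = -19.4°C, so T = 8.1°C.
Saturated to 4800 m: -5.2 × 2 km = -10.4°C, so T = -2.3°C.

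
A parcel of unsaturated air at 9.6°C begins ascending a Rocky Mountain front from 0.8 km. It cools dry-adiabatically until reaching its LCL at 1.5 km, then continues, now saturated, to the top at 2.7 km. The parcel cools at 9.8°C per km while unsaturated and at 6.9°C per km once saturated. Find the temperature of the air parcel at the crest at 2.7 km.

Dry to 1500 m: -9.8 × 0.7 km = -6.86°C, so T = 2.74°C.
Saturated to 2700 m: -6.9 × 1.2 km = -8.28°C, so T = -5.54°C.

-5.54°C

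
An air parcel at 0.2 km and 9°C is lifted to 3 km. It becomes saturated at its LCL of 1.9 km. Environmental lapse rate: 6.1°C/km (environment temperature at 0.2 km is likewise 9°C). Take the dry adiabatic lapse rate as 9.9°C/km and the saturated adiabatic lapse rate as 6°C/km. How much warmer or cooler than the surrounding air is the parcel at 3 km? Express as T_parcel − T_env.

Parcel:
  200 → 1900 m (dry, 9.9°C/km): ΔT = -9.9 × 1.7 = -16.83°C → T = -7.83°C
  1900 → 3000 m (saturated, 6°C/km): ΔT = -6 × 1.1 = -6.6°C → T = -14.43°C
Environment:
  200 → 3000 m (environment, 6.1°C/km): ΔT = -6.1 × 2.8 = -17.08°C → T = -8.08°C
T_parcel − T_env = -14.43 − (-8.08) = -6.35°C

-6.35°C (parcel cooler than environment)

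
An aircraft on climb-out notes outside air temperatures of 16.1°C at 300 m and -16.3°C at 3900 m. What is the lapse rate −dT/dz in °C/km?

9°C/km

Γ = −ΔT/Δz = (16.1 − (-16.3)) / (3900 − 300) m
  = 32.4°C / 3.6 km = 9°C/km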